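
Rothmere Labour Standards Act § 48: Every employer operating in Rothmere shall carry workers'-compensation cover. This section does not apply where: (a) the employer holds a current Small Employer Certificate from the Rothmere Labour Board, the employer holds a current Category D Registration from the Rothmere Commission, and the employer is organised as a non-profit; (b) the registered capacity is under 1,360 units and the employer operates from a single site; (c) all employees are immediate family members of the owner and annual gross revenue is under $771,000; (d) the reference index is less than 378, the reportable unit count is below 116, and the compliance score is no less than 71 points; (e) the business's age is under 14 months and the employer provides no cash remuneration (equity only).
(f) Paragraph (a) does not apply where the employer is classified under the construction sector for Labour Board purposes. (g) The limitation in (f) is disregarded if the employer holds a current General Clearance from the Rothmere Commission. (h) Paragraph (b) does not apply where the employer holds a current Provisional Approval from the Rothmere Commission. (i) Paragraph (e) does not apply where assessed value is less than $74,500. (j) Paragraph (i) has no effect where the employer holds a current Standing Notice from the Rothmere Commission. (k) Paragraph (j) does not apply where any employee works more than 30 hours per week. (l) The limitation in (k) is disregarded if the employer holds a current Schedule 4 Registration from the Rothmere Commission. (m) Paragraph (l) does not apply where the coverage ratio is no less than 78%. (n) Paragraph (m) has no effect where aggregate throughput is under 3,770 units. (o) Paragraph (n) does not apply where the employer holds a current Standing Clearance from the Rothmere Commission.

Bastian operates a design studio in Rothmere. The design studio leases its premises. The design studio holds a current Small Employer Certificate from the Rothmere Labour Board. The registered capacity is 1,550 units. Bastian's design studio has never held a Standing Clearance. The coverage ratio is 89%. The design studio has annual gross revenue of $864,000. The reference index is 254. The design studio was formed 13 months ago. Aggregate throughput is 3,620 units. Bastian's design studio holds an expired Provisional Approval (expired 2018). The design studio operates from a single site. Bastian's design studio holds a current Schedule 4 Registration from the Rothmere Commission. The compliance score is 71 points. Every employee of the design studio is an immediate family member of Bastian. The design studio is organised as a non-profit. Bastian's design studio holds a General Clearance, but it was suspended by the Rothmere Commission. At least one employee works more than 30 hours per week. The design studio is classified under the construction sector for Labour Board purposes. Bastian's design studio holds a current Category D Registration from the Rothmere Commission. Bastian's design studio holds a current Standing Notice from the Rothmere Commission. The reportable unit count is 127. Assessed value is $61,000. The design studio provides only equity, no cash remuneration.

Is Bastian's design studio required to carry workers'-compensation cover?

No — exception (e) applies; Bastian's design studio is not required to carry workers'-compensation cover.

Exception (a) is satisfied on its face — a current Small Employer Certificate is held; a current Category D Registration is held; the employer is a non-profit. However, paragraphs (f)–(g) must be considered: (f) operates against (a): the design studio is classified under the construction sector. (g), which would lift (f), is not engaged — there is no General Clearance in force. (a) is therefore removed.
Exception (b) requires that the registered capacity is under 1,360 units; but the registered capacity is 1,550 units, not under 1,360 units, so (b) is unavailable.
Exception (c) requires that annual gross revenue is under $771,000; but annual gross revenue is $864,000, not under $771,000, so (c) is unavailable.
Exception (d) does not apply: the reportable unit count is 127, not below 116.
All of (e)'s requirements are met (the business's age is 13 months, under the 14 months limit; remuneration is equity-only). As to paragraphs (i)–(o): (i) operates (assessed value is $61,000, less than the $74,500 limit), but is set aside by (j): (j) operates against (i): a current Standing Notice is held. (k) would limit (j) — at least one employee exceeds 30 hours/week — but (l) sets (k) aside: (l) operates — a current Schedule 4 Registration is held. (m) applies (the coverage ratio is 89%, meeting the 78% threshold), but is set aside by (n): (n) operates against (m): aggregate throughput is 3,620 units, under the 3,770 units limit. (o), which would lift (n), is inapplicable — the Standing Clearance is not current. So (e) applies.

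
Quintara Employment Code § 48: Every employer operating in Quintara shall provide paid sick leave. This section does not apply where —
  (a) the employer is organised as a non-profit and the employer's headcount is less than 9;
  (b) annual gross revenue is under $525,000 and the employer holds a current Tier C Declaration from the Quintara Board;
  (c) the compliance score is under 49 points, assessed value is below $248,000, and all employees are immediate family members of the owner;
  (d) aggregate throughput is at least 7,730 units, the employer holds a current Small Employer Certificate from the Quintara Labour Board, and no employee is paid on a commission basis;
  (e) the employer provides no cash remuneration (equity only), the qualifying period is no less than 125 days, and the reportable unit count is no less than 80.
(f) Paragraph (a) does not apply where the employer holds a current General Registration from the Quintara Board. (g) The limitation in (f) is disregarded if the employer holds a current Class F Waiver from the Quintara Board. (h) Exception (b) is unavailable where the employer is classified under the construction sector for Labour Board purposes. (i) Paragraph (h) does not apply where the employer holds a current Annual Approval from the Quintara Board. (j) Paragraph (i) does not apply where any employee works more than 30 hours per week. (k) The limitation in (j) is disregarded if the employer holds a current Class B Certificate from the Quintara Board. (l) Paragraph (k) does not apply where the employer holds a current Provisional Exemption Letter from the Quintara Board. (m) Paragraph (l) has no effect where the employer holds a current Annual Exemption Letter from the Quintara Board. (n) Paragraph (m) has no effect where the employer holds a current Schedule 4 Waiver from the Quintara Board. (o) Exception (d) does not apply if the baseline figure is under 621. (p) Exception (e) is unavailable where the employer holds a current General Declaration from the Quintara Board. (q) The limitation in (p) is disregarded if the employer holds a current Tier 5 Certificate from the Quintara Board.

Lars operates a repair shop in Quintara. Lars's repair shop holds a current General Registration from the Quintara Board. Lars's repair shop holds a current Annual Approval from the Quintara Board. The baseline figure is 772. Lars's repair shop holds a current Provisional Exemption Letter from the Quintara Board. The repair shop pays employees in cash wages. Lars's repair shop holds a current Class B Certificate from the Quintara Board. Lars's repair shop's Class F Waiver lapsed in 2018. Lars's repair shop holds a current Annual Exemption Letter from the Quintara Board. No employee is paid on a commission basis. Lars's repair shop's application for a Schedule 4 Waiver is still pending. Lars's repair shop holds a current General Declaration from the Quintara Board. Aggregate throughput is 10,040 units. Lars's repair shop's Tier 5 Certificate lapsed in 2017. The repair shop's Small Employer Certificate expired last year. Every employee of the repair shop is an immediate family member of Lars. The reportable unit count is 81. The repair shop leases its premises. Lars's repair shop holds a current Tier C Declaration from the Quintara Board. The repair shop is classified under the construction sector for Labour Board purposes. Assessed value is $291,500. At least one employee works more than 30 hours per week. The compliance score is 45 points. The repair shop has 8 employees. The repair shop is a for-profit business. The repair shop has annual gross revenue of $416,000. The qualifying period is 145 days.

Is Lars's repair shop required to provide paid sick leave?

Exception (a) does not apply: the employer is for-profit.
Exception (b) is satisfied on its face — annual gross revenue is $416,000, under the $525,000 limit; a current Tier C Declaration is held. Applying paragraphs (h)–(n): (h) operates (the repair shop is classified under the construction sector), but is displaced by (i): (i) operates — a current Annual Approval is held. (j) applies (at least one employee exceeds 30 hours/week), but yields to (k): (k) operates against (j): a current Class B Certificate is held. (l) would limit (k) — a current Provisional Exemption Letter is held — but (m) sets (l) aside: (m) operates against (l): a current Annual Exemption Letter is held. (n), which would lift (m), is not engaged — there is no Schedule 4 Waiver in force. Exception (b) stands.
Exception (c) requires that assessed value is below $248,000; but assessed value is $291,500, not below $248,000, so (c) is unavailable.
Exception (d) requires that the employer holds a current Small Employer Certificate from the Quintara Labour Board; but the Small Employer Certificate has expired, so (d) is unavailable.
Exception (e) fails — employees are paid cash wages.

No — exception (b) applies; Lars's repair shop is not required to provide paid sick leave.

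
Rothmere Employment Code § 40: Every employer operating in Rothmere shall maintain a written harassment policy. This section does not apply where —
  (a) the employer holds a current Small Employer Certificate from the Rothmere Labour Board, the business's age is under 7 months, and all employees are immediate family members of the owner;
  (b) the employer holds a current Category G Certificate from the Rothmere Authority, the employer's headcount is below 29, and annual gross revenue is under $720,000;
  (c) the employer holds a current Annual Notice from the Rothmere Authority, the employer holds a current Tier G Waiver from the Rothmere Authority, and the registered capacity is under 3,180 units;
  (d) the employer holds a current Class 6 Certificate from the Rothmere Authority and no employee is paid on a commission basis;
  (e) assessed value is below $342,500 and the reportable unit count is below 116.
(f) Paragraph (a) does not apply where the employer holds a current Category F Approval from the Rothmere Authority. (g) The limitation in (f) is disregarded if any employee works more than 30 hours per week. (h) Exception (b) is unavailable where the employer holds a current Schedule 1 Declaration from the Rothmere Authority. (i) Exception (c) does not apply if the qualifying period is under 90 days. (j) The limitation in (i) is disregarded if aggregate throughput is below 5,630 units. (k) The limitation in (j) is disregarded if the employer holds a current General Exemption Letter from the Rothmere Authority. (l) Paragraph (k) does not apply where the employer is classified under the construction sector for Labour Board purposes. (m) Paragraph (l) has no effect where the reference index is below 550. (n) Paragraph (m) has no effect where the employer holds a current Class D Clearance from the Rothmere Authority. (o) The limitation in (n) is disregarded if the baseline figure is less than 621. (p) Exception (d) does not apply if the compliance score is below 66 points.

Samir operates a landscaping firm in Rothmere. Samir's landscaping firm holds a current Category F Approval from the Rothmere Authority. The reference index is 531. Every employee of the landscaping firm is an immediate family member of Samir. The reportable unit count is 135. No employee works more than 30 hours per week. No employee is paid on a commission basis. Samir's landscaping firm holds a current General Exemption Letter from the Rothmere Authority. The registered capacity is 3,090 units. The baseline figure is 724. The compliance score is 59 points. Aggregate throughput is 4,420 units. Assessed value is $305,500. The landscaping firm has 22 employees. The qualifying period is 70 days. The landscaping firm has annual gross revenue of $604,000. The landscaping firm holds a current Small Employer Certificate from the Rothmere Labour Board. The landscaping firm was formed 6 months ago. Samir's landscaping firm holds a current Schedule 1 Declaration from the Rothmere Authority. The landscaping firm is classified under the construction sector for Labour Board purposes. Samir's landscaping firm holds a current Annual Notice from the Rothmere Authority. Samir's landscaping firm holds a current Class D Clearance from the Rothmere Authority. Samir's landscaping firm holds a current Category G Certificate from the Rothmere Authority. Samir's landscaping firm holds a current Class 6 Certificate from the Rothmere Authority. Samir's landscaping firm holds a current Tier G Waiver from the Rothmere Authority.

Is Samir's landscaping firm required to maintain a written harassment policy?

Exception (a)'s conditions are all satisfied: a current Small Employer Certificate is held; the business's age is 6 months, under the 7 months limit; every employee is an immediate family member. However, paragraphs (f)–(g) must be considered: (f) applies — a current Category F Approval is held. (g), which would lift (f), does not operate here — no employee exceeds 30 hours/week. Exception (a) does not apply.
Exception (b)'s conditions are all satisfied: a current Category G Certificate is held; the employer's headcount is 22, below the 29 limit; annual gross revenue is $604,000, under the $720,000 limit. But applying paragraph (h): (h) applies — a current Schedule 1 Declaration is held. (b) is therefore removed.
Exception (c) is satisfied on its face — a current Annual Notice is held; a current Tier G Waiver is held; the registered capacity is 3,090 units, under the 3,180 units limit. Under paragraphs (i)–(o): (i) is triggered (the qualifying period is 70 days, under the 90 days limit), but is set aside by (j): (j) operates against (i): aggregate throughput is 4,420 units, below the 5,630 units limit. (k) would limit (j) — a current General Exemption Letter is held — but (l) sets (k) aside: (l) operates against (k): the landscaping firm is classified under the construction sector. (m) would limit (l) — the reference index is 531, below the 550 limit — but (n) sets (m) aside: (n) operates against (m): a current Class D Clearance is held. (o), which would lift (n), is not engaged — the baseline figure is 724, not less than 621. Exception (c) stands.
Exception (d) is satisfied on its face — a current Class 6 Certificate is held; no employee is paid on commission. But: (p) operates against (d): the compliance score is 59 points, below the 66 points limit. (d) is therefore removed.
Exception (e) does not apply: the reportable unit count is 135, not below 116.

No — exception (c) applies; Samir's landscaping firm is not required to maintain a written harassment policy.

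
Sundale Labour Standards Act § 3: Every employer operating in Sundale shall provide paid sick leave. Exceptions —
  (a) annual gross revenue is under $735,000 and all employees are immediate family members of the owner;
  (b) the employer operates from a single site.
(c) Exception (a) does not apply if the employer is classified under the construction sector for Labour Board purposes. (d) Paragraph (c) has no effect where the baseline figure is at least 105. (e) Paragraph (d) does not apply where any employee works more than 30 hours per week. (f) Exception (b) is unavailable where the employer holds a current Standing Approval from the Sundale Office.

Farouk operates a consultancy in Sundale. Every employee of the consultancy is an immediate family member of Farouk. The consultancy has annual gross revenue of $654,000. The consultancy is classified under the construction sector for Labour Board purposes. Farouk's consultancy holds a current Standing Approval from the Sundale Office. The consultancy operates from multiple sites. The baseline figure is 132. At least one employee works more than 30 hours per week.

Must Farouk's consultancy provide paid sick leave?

Exception (a): annual gross revenue is $654,000, under the $735,000 limit; every employee is an immediate family member — every condition holds. However, paragraphs (c)–(e) must be considered: (c) operates against (a): the consultancy is classified under the construction sector. (d) would limit (c) — the baseline figure is 132, meeting the 105 threshold — but (e) sets (d) aside: (e) is triggered — at least one employee exceeds 30 hours/week. Exception (a) does not apply.
Exception (b) does not apply: the employer operates from multiple sites.
Every exception is unavailable, so the rule governs.

Yes — Farouk's consultancy must provide paid sick leave.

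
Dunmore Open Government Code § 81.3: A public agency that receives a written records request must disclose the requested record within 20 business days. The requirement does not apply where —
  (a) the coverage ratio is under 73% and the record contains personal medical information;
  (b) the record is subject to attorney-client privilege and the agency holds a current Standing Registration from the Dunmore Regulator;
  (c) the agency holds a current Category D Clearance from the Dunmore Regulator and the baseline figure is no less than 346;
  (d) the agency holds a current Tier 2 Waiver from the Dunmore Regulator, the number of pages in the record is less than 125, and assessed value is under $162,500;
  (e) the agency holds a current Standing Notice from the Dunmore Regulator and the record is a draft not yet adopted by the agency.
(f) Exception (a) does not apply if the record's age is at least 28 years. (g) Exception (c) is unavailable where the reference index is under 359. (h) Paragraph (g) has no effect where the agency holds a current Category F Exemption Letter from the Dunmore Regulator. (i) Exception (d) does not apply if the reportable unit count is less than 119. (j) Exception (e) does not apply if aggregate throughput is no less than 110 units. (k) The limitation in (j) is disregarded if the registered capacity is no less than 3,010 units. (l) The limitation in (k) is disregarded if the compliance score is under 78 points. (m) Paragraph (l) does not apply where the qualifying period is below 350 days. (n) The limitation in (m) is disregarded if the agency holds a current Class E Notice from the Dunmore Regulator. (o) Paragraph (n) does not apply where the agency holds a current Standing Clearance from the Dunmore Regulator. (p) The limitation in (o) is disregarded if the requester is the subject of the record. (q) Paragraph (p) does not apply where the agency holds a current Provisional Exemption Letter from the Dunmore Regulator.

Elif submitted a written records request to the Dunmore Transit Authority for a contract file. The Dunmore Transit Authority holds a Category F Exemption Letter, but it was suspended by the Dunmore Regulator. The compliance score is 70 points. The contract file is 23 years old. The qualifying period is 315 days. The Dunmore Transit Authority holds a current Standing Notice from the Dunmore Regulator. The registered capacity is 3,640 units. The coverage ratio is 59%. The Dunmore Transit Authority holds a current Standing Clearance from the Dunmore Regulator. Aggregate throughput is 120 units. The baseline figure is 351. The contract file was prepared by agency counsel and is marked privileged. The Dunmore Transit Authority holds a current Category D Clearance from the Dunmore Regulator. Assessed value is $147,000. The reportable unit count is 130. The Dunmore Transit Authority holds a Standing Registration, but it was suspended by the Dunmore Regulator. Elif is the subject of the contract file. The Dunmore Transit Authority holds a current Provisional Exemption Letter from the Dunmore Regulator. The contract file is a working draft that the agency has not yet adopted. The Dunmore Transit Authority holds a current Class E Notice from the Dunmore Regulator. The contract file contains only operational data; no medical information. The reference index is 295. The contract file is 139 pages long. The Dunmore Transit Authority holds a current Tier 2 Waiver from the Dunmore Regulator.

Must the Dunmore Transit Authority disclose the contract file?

No — exception (e) applies; the Dunmore Transit Authority is not required to disclose the contract file.

Exception (a) fails — the contract file contains only operational data.
Exception (b) requires that the agency holds a current Standing Registration from the Dunmore Regulator; but there is no Standing Registration in force, so (b) is unavailable.
Exception (c): a current Category D Clearance is held; the baseline figure is 351, meeting the 346 threshold — every condition holds. But: (g) operates against (c): the reference index is 295, under the 359 limit. (h), which would lift (g), is not triggered — the Category F Exemption Letter is not current. (c) is therefore removed.
Exception (d) does not apply: the number of pages in the record is 139, not less than 125.
All of (e)'s requirements are met (a current Standing Notice is held; the contract file is an unadopted draft). Applying paragraphs (j)–(q): (j) is engaged (aggregate throughput is 120 units, meeting the 110 units threshold), but is itself disapplied by (k): (k) is engaged — the registered capacity is 3,640 units, meeting the 3,010 units threshold. (l) would limit (k) — the compliance score is 70 points, under the 78 points limit — but (m) sets (l) aside: (m) is triggered — the qualifying period is 315 days, below the 350 days limit. (n) would limit (m) — a current Class E Notice is held — but (o) sets (n) aside: (o) operates — a current Standing Clearance is held. (p) would limit (o) — Elif is the subject of the contract file — but (q) sets (p) aside: (q) is engaged — a current Provisional Exemption Letter is held. Exception (e) stands.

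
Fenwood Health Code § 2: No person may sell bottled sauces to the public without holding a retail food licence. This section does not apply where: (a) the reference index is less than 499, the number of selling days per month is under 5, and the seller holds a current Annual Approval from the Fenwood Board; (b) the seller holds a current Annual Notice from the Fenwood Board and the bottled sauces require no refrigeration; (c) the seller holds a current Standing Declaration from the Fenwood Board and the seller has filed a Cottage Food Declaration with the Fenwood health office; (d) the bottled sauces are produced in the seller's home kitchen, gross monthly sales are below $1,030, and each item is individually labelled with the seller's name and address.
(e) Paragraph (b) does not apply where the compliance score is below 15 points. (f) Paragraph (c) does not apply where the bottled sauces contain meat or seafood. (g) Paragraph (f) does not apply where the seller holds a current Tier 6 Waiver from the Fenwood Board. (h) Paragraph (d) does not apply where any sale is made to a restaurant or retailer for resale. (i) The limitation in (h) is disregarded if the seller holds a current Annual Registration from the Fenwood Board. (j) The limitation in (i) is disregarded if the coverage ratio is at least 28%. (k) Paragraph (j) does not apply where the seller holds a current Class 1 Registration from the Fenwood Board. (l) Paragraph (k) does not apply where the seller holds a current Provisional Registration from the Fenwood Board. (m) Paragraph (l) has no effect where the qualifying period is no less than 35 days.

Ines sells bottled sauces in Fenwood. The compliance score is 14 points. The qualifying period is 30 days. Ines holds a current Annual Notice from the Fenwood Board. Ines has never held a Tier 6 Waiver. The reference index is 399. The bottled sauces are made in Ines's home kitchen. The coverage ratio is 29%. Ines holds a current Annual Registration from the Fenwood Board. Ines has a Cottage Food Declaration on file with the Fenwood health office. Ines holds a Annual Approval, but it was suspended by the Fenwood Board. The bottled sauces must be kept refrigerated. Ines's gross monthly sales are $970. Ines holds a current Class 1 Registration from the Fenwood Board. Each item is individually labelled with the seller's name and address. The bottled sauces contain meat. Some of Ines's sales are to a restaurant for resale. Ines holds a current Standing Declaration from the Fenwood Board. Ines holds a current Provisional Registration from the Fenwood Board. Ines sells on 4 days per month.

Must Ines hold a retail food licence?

Yes — Ines must hold a retail food licence.

Exception (a) fails — there is no Annual Approval in force.
Exception (b) fails — the bottled sauces require refrigeration.
All of (c)'s requirements are met (a current Standing Declaration is held; a Cottage Food Declaration is on file). But applying paragraphs (f)–(g): (f) applies — the bottled sauces contain meat. (g), which would lift (f), is not triggered — there is no Tier 6 Waiver in force. So (c) is unavailable.
Exception (d) is satisfied on its face — the bottled sauces are home-kitchen produced; gross monthly sales are $970, below the $1,030 limit; items are individually labelled. But: (h) operates against (d): some sales are to a restaurant for resale. (i) would limit (h) — a current Annual Registration is held — but (j) sets (i) aside: (j) is triggered — the coverage ratio is 29%, meeting the 28% threshold. (k) applies (a current Class 1 Registration is held), but is set aside by (l): (l) is engaged — a current Provisional Registration is held. (m) is not triggered (the qualifying period is 30 days, short of 35 days), so (l) stands. So (d) is unavailable.
No exception is made out. Ines falls within the general rule.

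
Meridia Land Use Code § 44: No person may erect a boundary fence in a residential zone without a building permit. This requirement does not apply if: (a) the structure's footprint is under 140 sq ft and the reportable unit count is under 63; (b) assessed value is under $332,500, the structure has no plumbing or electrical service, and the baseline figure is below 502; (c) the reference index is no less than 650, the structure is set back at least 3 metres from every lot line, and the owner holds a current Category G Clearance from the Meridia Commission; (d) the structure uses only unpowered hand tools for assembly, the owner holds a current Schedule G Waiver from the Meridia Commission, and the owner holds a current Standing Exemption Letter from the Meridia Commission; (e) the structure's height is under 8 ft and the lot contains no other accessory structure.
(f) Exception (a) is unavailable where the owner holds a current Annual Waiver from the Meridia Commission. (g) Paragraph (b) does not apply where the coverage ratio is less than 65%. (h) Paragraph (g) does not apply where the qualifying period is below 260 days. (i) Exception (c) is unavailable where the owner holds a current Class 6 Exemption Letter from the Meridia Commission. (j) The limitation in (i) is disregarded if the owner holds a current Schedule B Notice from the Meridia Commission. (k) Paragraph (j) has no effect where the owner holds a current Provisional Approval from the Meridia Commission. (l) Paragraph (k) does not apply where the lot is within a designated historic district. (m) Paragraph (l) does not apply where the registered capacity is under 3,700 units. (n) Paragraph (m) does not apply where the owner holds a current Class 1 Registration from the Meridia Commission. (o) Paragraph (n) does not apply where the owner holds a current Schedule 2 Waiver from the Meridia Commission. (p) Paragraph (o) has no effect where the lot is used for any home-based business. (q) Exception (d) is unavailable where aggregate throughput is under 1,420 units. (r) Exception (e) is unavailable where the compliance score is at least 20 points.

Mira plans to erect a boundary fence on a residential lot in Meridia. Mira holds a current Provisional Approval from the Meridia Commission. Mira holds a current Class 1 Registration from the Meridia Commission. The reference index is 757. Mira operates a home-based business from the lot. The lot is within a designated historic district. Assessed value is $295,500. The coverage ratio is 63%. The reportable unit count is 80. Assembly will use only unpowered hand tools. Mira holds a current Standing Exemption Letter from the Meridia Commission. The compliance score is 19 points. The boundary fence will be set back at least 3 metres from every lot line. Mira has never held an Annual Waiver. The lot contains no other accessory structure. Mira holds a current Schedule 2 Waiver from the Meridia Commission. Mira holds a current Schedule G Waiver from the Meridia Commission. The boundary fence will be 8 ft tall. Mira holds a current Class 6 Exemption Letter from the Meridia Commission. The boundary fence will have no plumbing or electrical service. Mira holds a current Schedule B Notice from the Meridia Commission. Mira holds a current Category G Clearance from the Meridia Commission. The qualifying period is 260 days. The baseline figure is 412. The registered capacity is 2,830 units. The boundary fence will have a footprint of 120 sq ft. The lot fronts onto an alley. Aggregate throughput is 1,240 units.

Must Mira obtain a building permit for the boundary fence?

Exception (a) requires that the reportable unit count is under 63; but the reportable unit count is 80, not under 63, so (a) is unavailable.
Exception (b) is satisfied on its face — assessed value is $295,500, under the $332,500 limit; there is no plumbing or electrical service; the baseline figure is 412, below the 502 limit. Turning to paragraphs (g)–(h): (g) operates against (b): the coverage ratio is 63%, less than the 65% limit. (h), which would lift (g), is not triggered — the qualifying period is 260 days, not below 260 days. Exception (b) does not apply.
Exception (c): the reference index is 757, meeting the 650 threshold; the setback is at least 3 m on every side; a current Category G Clearance is held — every condition holds. As to paragraphs (i)–(p): (i) would limit (c) — a current Class 6 Exemption Letter is held — but (j) sets (i) aside: (j) operates against (i): a current Schedule B Notice is held. (k) would limit (j) — a current Provisional Approval is held — but (l) sets (k) aside: (l) operates against (k): the lot is in a historic district. (m) applies (the registered capacity is 2,830 units, under the 3,700 units limit), but is displaced by (n): (n) applies — a current Class 1 Registration is held. (o) applies (a current Schedule 2 Waiver is held), but is displaced by (p): (p) is triggered — a home-based business operates on the lot. (c) remains available.
All of (d)'s requirements are met (assembly uses only hand tools; a current Schedule G Waiver is held; a current Standing Exemption Letter is held). But applying paragraph (q): (q) operates against (d): aggregate throughput is 1,240 units, under the 1,420 units limit. Exception (d) does not apply.
Exception (e) requires that the structure's height is under 8 ft; but the structure's height is 8 ft, not under 8 ft, so (e) is unavailable.

No — exception (c) applies; Mira does not need a building permit.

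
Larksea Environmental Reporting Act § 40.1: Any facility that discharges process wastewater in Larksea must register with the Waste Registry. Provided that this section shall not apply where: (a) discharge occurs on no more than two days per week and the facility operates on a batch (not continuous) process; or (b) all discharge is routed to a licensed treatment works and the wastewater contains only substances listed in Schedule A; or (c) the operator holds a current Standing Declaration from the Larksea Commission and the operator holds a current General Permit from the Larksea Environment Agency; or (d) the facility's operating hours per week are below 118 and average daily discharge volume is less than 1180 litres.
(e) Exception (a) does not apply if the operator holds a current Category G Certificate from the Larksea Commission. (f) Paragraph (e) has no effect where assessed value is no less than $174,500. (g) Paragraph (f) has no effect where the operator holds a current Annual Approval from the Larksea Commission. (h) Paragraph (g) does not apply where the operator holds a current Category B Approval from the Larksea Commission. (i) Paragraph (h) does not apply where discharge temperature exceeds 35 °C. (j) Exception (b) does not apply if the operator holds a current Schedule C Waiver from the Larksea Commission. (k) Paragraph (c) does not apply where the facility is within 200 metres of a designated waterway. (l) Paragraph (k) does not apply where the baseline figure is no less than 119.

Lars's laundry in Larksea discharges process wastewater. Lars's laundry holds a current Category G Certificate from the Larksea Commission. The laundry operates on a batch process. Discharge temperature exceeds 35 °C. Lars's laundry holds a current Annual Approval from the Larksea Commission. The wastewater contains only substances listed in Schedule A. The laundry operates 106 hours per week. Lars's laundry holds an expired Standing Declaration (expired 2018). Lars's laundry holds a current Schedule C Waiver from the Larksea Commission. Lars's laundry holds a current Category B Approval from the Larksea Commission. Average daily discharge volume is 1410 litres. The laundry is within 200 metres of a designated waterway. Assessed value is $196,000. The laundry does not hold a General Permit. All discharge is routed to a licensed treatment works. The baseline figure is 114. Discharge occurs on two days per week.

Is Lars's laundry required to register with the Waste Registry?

Exception (a) is satisfied on its face — discharge occurs on no more than two days per week; the facility operates on a batch process. But applying paragraphs (e)–(i): (e) operates against (a): a current Category G Certificate is held. (f) would limit (e) — assessed value is $196,000, meeting the $174,500 threshold — but (g) sets (f) aside: (g) operates against (f): a current Annual Approval is held. (h) operates (a current Category B Approval is held), but is overridden by (i): (i) operates against (h): discharge temperature exceeds 35 °C. So (a) is unavailable.
Exception (b) is satisfied on its face — discharge is routed to a licensed treatment works; the wastewater is Schedule-A-only. Turning to paragraph (j): (j) operates against (b): a current Schedule C Waiver is held. Exception (b) does not apply.
Exception (c) fails — there is no Standing Declaration in force.
Exception (d) requires that average daily discharge volume is less than 1180 litres; but average daily discharge volume is 1410 litres, not less than 1180 litres, so (d) is unavailable.
Every exception is unavailable, so the rule governs.

Yes — Lars's laundry must register with the Waste Registry.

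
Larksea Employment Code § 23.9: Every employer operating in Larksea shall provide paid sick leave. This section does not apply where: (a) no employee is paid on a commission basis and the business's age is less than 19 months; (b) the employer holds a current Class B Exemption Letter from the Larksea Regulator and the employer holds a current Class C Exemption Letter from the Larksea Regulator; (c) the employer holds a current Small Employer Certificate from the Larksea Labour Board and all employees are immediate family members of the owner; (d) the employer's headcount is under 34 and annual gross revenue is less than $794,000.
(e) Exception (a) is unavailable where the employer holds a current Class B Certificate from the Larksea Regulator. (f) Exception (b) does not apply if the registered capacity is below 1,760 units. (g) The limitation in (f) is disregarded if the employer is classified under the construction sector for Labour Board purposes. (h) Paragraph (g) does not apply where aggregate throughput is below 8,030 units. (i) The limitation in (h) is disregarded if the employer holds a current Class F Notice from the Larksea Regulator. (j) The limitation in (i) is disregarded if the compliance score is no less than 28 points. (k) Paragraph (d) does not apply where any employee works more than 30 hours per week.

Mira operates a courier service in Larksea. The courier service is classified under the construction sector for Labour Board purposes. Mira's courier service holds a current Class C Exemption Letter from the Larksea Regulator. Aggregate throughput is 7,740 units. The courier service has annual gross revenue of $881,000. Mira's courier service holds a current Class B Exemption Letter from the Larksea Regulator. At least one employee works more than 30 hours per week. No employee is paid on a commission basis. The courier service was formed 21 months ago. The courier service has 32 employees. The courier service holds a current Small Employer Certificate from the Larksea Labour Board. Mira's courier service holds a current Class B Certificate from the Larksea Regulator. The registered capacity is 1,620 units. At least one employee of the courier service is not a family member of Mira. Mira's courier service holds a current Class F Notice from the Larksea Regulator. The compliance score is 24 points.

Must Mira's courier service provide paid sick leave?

Exception (a) requires that the business's age is less than 19 months; but the business's age is 21 months, not less than 19 months, so (a) is unavailable.
All of (b)'s requirements are met (a current Class B Exemption Letter is held; a current Class C Exemption Letter is held). Applying paragraphs (f)–(j): (f) would limit (b) — the registered capacity is 1,620 units, below the 1,760 units limit — but (g) sets (f) aside: (g) operates against (f): the courier service is classified under the construction sector. (h) would limit (g) — aggregate throughput is 7,740 units, below the 8,030 units limit — but (i) sets (h) aside: (i) is triggered — a current Class F Notice is held. (j) is inapplicable (the compliance score is 24 points, short of 28 points), so (i) stands. So (b) applies.
Exception (c) does not apply: at least one employee is not a family member.
Exception (d) requires that annual gross revenue is less than $794,000; but annual gross revenue is $881,000, not less than $794,000, so (d) is unavailable.

No — exception (b) applies; Mira's courier service is not required to provide paid sick leave.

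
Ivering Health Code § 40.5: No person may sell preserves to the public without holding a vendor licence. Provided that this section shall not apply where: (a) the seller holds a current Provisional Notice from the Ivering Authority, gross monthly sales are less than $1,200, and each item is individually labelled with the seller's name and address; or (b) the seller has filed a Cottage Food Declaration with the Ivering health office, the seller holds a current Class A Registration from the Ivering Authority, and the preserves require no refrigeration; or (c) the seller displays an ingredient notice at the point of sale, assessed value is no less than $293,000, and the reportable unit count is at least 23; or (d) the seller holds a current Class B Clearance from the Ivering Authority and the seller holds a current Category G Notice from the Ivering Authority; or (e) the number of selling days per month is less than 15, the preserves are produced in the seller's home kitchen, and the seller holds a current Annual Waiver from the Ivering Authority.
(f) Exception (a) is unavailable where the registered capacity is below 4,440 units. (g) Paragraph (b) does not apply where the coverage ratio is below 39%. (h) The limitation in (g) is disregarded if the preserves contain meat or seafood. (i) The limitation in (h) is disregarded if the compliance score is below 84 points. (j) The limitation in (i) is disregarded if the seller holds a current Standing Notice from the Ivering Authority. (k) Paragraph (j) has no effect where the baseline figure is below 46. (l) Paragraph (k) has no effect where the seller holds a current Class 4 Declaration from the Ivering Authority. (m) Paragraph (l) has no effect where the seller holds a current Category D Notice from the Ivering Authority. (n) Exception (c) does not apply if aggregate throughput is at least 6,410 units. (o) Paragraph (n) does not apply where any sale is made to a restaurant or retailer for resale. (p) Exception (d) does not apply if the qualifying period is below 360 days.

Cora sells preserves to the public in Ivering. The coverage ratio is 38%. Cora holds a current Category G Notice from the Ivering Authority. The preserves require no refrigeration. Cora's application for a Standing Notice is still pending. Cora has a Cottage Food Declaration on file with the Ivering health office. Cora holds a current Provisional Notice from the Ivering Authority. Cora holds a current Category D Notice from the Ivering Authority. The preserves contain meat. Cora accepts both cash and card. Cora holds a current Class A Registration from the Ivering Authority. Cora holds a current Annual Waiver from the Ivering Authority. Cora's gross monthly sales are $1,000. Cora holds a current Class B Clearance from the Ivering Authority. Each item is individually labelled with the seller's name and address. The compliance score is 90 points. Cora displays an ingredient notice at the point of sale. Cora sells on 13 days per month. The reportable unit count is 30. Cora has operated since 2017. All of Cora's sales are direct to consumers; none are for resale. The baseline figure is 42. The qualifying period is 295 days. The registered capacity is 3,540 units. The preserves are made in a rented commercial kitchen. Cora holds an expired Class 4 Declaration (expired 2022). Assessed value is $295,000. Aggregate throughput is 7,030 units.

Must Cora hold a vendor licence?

No — exception (b) applies; Cora is not required to hold a vendor licence.

All of (a)'s requirements are met (a current Provisional Notice is held; gross monthly sales are $1,000, less than the $1,200 limit; items are individually labelled). Turning to paragraph (f): (f) operates — the registered capacity is 3,540 units, below the 4,440 units limit. So (a) is unavailable.
Exception (b) is satisfied on its face — a Cottage Food Declaration is on file; a current Class A Registration is held; the preserves are shelf-stable. As to paragraphs (g)–(m): (g) operates (the coverage ratio is 38%, below the 39% limit), but yields to (h): (h) is engaged — the preserves contain meat. (i), which would lift (h), does not operate here — the compliance score is 90 points, not below 84 points. (b) remains available.
Exception (c): an ingredient notice is displayed; assessed value is $295,000, meeting the $293,000 threshold; the reportable unit count is 30, meeting the 23 threshold — every condition holds. But applying paragraphs (n)–(o): (n) operates against (c): aggregate throughput is 7,030 units, meeting the 6,410 units threshold. (o) is inapplicable (no sales are for resale), so (n) stands. So (c) is unavailable.
Exception (d): a current Class B Clearance is held; a current Category G Notice is held — every condition holds. But applying paragraph (p): (p) is engaged — the qualifying period is 295 days, below the 360 days limit. (d) is therefore removed.
Exception (e) does not apply: the preserves are made in a commercial kitchen, not a home kitchen.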